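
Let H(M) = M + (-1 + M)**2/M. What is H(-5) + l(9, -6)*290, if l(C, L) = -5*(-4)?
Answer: 28939/5 ≈ 5787.8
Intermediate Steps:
l(C, L) = 20
H(M) = M + (-1 + M)**2/M
H(-5) + l(9, -6)*290 = (-5 + (-1 - 5)**2/(-5)) + 20*290 = (-5 - 1/5*(-6)**2) + 5800 = (-5 - 1/5*36) + 5800 = (-5 - 36/5) + 5800 = -61/5 + 5800 = 28939/5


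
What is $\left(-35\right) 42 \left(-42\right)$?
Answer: $61740$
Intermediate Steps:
$\left(-35\right) 42 \left(-42\right) = \left(-1470\right) \left(-42\right) = 61740$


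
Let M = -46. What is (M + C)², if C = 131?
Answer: 7225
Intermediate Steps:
(M + C)² = (-46 + 131)² = 85² = 7225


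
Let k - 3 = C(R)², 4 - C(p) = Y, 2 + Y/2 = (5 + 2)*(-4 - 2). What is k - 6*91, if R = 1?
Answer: 7921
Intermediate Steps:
Y = -88 (Y = -4 + 2*((5 + 2)*(-4 - 2)) = -4 + 2*(7*(-6)) = -4 + 2*(-42) = -4 - 84 = -88)
C(p) = 92 (C(p) = 4 - 1*(-88) = 4 + 88 = 92)
k = 8467 (k = 3 + 92² = 3 + 8464 = 8467)
k - 6*91 = 8467 - 6*91 = 8467 - 546 = 7921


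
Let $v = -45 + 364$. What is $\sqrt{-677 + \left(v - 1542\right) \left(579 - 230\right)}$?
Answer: $4 i \sqrt{26719} \approx 653.84 i$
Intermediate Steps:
$v = 319$
$\sqrt{-677 + \left(v - 1542\right) \left(579 - 230\right)} = \sqrt{-677 + \left(319 - 1542\right) \left(579 - 230\right)} = \sqrt{-677 - 426827} = \sqrt{-427504} = 4 i \sqrt{26719}$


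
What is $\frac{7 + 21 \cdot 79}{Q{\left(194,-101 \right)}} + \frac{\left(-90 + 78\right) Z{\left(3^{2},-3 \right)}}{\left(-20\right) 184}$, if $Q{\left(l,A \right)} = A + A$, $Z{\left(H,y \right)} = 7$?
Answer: $- \frac{764239}{92920} \approx -8.2247$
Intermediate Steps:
$Q{\left(l,A \right)} = 2 A$
$\frac{7 + 21 \cdot 79}{Q{\left(194,-101 \right)}} + \frac{\left(-90 + 78\right) Z{\left(3^{2},-3 \right)}}{\left(-20\right) 184} = \frac{7 + 21 \cdot 79}{2 \left(-101\right)} + \frac{\left(-90 + 78\right) 7}{\left(-20\right) 184} = \frac{7 + 1659}{-202} + \frac{\left(-12\right) 7}{-3680} = 1666 \left(- \frac{1}{202}\right) - - \frac{21}{920} = - \frac{833}{101} + \frac{21}{920} = - \frac{764239}{92920}$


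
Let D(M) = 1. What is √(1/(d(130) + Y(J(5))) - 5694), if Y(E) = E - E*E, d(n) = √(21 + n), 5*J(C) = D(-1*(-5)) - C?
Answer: √(205009 - 142350*√151)/√(-36 + 25*√151) ≈ 75.458*I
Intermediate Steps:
J(C) = ⅕ - C/5 (J(C) = (1 - C)/5 = ⅕ - C/5)
Y(E) = E - E²
√(1/(d(130) + Y(J(5))) - 5694) = √(1/(√(21 + 130) + (⅕ - ⅕*5)*(1 - (⅕ - ⅕*5))) - 5694) = √(1/(√151 + (⅕ - 1)*(1 - (⅕ - 1))) - 5694) = √(1/(√151 - 4*(1 - 1*(-⅘))/5) - 5694) = √(1/(√151 - 4*(1 + ⅘)/5) - 5694) = √(1/(√151 - ⅘*9/5) - 5694) = √(1/(√151 - 36/25) - 5694) = √(1/(-36/25 + √151) - 5694) = √(-5694 + 1/(-36/25 + √151))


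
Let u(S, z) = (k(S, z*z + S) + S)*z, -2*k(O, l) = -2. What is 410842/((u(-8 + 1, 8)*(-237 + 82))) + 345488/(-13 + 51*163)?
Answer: 149510483/1543800 ≈ 96.846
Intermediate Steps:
k(O, l) = 1 (k(O, l) = -½*(-2) = 1)
u(S, z) = z*(1 + S) (u(S, z) = (1 + S)*z = z*(1 + S))
410842/((u(-8 + 1, 8)*(-237 + 82))) + 345488/(-13 + 51*163) = 410842/(((8*(1 + (-8 + 1)))*(-237 + 82))) + 345488/(-13 + 51*163) = 410842/(((8*(1 - 7))*(-155))) + 345488/(-13 + 8313) = 410842/(((8*(-6))*(-155))) + 345488/8300 = 410842/((-48*(-155))) + 345488*(1/8300) = 410842/7440 + 86372/2075 = 410842*(1/7440) + 86372/2075 = 205421/3720 + 86372/2075 = 149510483/1543800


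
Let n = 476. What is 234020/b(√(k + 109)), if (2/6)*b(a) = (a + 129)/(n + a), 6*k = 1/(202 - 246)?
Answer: 3786883791620/13093347 - 812049400*√75966/13093347 ≈ 2.7213e+5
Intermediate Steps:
k = -1/264 (k = 1/(6*(202 - 246)) = (⅙)/(-44) = (⅙)*(-1/44) = -1/264 ≈ -0.0037879)
b(a) = 3*(129 + a)/(476 + a) (b(a) = 3*((a + 129)/(476 + a)) = 3*((129 + a)/(476 + a)) = 3*(129 + a)/(476 + a))
234020/b(√(k + 109)) = 234020/((3*(129 + √(-1/264 + 109))/(476 + √(-1/264 + 109)))) = 234020/((3*(129 + √(28775/264))/(476 + √(28775/264)))) = 234020/((3*(129 + 5*√75966/132)/(476 + 5*√75966/132))) = 234020*((476 + 5*√75966/132)/(3*(129 + 5*√75966/132))) = 234020*(476 + 5*√75966/132)/(3*(129 + 5*√75966/132))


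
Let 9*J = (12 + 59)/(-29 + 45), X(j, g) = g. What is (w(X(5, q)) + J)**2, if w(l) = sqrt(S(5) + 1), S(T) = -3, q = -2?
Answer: -36431/20736 + 71*I*sqrt(2)/72 ≈ -1.7569 + 1.3946*I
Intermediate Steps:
J = 71/144 (J = ((12 + 59)/(-29 + 45))/9 = (71/16)/9 = (71*(1/16))/9 = (1/9)*(71/16) = 71/144 ≈ 0.49306)
w(l) = I*sqrt(2) (w(l) = sqrt(-3 + 1) = sqrt(-2) = I*sqrt(2))
(w(X(5, q)) + J)**2 = (I*sqrt(2) + 71/144)**2 = (71/144 + I*sqrt(2))**2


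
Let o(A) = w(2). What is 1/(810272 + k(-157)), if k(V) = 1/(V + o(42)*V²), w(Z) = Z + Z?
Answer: 98439/79762365409 ≈ 1.2342e-6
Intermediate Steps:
w(Z) = 2*Z
o(A) = 4 (o(A) = 2*2 = 4)
k(V) = 1/(V + 4*V²)
1/(810272 + k(-157)) = 1/(810272 + 1/((-157)*(1 + 4*(-157)))) = 1/(810272 - 1/(157*(1 - 628))) = 1/(810272 - 1/157/(-627)) = 1/(810272 - 1/157*(-1/627)) = 1/(810272 + 1/98439) = 1/(79762365409/98439) = 98439/79762365409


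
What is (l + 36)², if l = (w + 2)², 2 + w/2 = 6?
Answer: 18496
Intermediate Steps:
w = 8 (w = -4 + 2*6 = -4 + 12 = 8)
l = 100 (l = (8 + 2)² = 10² = 100)
(l + 36)² = (100 + 36)² = 136² = 18496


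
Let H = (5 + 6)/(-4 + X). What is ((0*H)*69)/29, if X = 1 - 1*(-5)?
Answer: 0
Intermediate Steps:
X = 6 (X = 1 + 5 = 6)
H = 11/2 (H = (5 + 6)/(-4 + 6) = 11/2 ≈ 5.5000)
((0*H)*69)/29 = ((0*(11/2))*69)/29 = (0*69)*(1/29) = 0*(1/29) = 0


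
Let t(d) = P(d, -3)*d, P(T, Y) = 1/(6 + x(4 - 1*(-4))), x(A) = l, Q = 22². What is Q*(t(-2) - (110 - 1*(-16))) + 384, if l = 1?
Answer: -425168/7 ≈ -60738.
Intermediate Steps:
Q = 484
x(A) = 1
P(T, Y) = ⅐ (P(T, Y) = 1/(6 + 1) = 1/7 = ⅐)
t(d) = d/7
Q*(t(-2) - (110 - 1*(-16))) + 384 = 484*((⅐)*(-2) - (110 - 1*(-16))) + 384 = 484*(-2/7 - (110 + 16)) + 384 = 484*(-2/7 - 1*126) + 384 = 484*(-2/7 - 126) + 384 = 484*(-884/7) + 384 = -427856/7 + 384 = -425168/7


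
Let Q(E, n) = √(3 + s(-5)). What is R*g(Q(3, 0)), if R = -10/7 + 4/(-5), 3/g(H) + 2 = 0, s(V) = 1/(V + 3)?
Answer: 117/35 ≈ 3.3429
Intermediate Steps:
s(V) = 1/(3 + V)
Q(E, n) = √10/2 (Q(E, n) = √(3 + 1/(3 - 5)) = √(3 + 1/(-2)) = √(3 - ½) = √(5/2) = √10/2)
g(H) = -3/2 (g(H) = 3/(-2 + 0) = 3/(-2) = 3*(-½) = -3/2)
R = -78/35 (R = -10*⅐ + 4*(-⅕) = -10/7 - ⅘ = -78/35 ≈ -2.2286)
R*g(Q(3, 0)) = -78/35*(-3/2) = 117/35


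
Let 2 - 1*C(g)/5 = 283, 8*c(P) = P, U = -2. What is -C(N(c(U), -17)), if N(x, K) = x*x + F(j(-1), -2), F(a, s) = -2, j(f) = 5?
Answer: 1405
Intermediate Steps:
c(P) = P/8
N(x, K) = -2 + x² (N(x, K) = x*x - 2 = x² - 2 = -2 + x²)
C(g) = -1405 (C(g) = 10 - 5*283 = 10 - 1415 = -1405)
-C(N(c(U), -17)) = -1*(-1405) = 1405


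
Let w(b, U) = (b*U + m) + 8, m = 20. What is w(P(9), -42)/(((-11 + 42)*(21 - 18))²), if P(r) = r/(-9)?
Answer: 70/8649 ≈ 0.0080934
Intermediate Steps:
P(r) = -r/9 (P(r) = r*(-⅑) = -r/9)
w(b, U) = 28 + U*b (w(b, U) = (b*U + 20) + 8 = (U*b + 20) + 8 = (20 + U*b) + 8 = 28 + U*b)
w(P(9), -42)/(((-11 + 42)*(21 - 18))²) = (28 - (-14)*9/3)/(((-11 + 42)*(21 - 18))²) = (28 - 42*(-1))/((31*3)²) = (28 + 42)/(93²) = 70/8649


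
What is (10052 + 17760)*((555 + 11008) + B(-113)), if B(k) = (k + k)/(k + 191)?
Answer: 12538873328/39 ≈ 3.2151e+8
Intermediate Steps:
B(k) = 2*k/(191 + k) (B(k) = (2*k)/(191 + k) = 2*k/(191 + k))
(10052 + 17760)*((555 + 11008) + B(-113)) = (10052 + 17760)*((555 + 11008) + 2*(-113)/(191 - 113)) = 27812*(11563 + 2*(-113)/78) = 27812*(11563 + 2*(-113)*(1/78)) = 27812*(11563 - 113/39) = 27812*(450844/39) = 12538873328/39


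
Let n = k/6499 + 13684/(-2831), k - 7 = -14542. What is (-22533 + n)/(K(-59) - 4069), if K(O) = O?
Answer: 207353644739/37974852816 ≈ 5.4603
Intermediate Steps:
k = -14535 (k = 7 - 14542 = -14535)
n = -130080901/18398669 (n = -14535/6499 + 13684/(-2831) = -14535*1/6499 + 13684*(-1/2831) = -14535/6499 - 13684/2831 = -130080901/18398669 ≈ -7.0701)
(-22533 + n)/(K(-59) - 4069) = (-22533 - 130080901/18398669)/(-59 - 4069) = -414707289478/18398669/(-4128) = -414707289478/18398669*(-1/4128) = 207353644739/37974852816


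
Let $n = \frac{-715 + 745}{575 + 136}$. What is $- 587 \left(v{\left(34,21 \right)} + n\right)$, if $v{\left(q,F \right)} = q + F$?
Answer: $- \frac{7657415}{237} \approx -32310.0$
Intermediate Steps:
$v{\left(q,F \right)} = F + q$
$n = \frac{10}{237}$ ($n = \frac{30}{711} = 30 \cdot \frac{1}{711} = \frac{10}{237} \approx 0.042194$)
$- 587 \left(v{\left(34,21 \right)} + n\right) = - 587 \left(\left(21 + 34\right) + \frac{10}{237}\right) = - 587 \left(55 + \frac{10}{237}\right) = \left(-587\right) \frac{13045}{237} = - \frac{7657415}{237}$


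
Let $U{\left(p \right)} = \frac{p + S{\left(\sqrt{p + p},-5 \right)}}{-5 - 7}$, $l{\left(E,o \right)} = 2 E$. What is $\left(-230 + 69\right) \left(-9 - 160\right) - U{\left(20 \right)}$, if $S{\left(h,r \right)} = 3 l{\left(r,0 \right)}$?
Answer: $\frac{163249}{6} \approx 27208.0$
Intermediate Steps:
$S{\left(h,r \right)} = 6 r$ ($S{\left(h,r \right)} = 3 \cdot 2 r = 6 r$)
$U{\left(p \right)} = \frac{5}{2} - \frac{p}{12}$ ($U{\left(p \right)} = \frac{p + 6 \left(-5\right)}{-5 - 7} = \frac{p - 30}{-12} = \left(-30 + p\right) \left(- \frac{1}{12}\right) = \frac{5}{2} - \frac{p}{12}$)
$\left(-230 + 69\right) \left(-9 - 160\right) - U{\left(20 \right)} = \left(-230 + 69\right) \left(-9 - 160\right) - \left(\frac{5}{2} - \frac{5}{3}\right) = \left(-161\right) \left(-169\right) - \left(\frac{5}{2} - \frac{5}{3}\right) = 27209 - \frac{5}{6} = \frac{163249}{6}$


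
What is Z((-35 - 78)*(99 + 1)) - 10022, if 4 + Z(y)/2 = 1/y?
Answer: -56669501/5650 ≈ -10030.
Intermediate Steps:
Z(y) = -8 + 2/y
Z((-35 - 78)*(99 + 1)) - 10022 = (-8 + 2/(((-35 - 78)*(99 + 1)))) - 10022 = (-8 + 2/((-113*100))) - 10022 = (-8 + 2/(-11300)) - 10022 = (-8 + 2*(-1/11300)) - 10022 = (-8 - 1/5650) - 10022 = -45201/5650 - 10022 = -56669501/5650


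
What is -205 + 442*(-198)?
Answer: -87721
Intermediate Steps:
-205 + 442*(-198) = -205 - 87516 = -87721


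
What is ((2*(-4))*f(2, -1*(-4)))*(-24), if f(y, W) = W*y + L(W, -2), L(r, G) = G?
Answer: 1152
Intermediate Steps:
f(y, W) = -2 + W*y (f(y, W) = W*y - 2 = -2 + W*y)
((2*(-4))*f(2, -1*(-4)))*(-24) = ((2*(-4))*(-2 - 1*(-4)*2))*(-24) = -8*(-2 + 4*2)*(-24) = -8*(-2 + 8)*(-24) = -8*6*(-24) = -48*(-24) = 1152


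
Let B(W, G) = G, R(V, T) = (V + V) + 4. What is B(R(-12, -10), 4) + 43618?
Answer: 43622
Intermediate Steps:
R(V, T) = 4 + 2*V (R(V, T) = 2*V + 4 = 4 + 2*V)
B(R(-12, -10), 4) + 43618 = 4 + 43618 = 43622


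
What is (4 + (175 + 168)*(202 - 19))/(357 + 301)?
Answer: 62773/658 ≈ 95.400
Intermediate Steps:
(4 + (175 + 168)*(202 - 19))/(357 + 301) = (4 + 343*183)/658 = (4 + 62769)*(1/658) = 62773*(1/658) = 62773/658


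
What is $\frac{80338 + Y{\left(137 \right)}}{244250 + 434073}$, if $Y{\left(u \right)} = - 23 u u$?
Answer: $- \frac{351349}{678323} \approx -0.51797$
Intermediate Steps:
$Y{\left(u \right)} = - 23 u^{2}$
$\frac{80338 + Y{\left(137 \right)}}{244250 + 434073} = \frac{80338 - 23 \cdot 137^{2}}{244250 + 434073} = \frac{80338 - 431687}{678323} = \left(80338 - 431687\right) \frac{1}{678323} = \left(-351349\right) \frac{1}{678323} = - \frac{351349}{678323}$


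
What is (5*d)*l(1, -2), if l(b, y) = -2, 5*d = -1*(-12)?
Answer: -24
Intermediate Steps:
d = 12/5 (d = (-1*(-12))/5 = (⅕)*12 = 12/5 ≈ 2.4000)
(5*d)*l(1, -2) = (5*(12/5))*(-2) = 12*(-2) = -24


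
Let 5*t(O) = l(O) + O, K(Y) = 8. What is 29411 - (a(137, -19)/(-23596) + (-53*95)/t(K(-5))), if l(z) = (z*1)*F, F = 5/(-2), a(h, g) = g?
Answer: 966719243/35394 ≈ 27313.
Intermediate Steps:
F = -5/2 (F = 5*(-1/2) = -5/2 ≈ -2.5000)
l(z) = -5*z/2 (l(z) = (z*1)*(-5/2) = z*(-5/2) = -5*z/2)
t(O) = -3*O/10 (t(O) = (-5*O/2 + O)/5 = (-3*O/2)/5 = -3*O/10)
29411 - (a(137, -19)/(-23596) + (-53*95)/t(K(-5))) = 29411 - (-19/(-23596) + (-53*95)/((-3/10*8))) = 29411 - (-19*(-1/23596) - 5035/(-12/5)) = 29411 - (19/23596 - 5035*(-5/12)) = 29411 - (19/23596 + 25175/12) = 29411 - 1*74253691/35394 = 29411 - 74253691/35394 = 966719243/35394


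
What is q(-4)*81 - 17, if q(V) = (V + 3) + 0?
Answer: -98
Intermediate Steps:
q(V) = 3 + V (q(V) = (3 + V) + 0 = 3 + V)
q(-4)*81 - 17 = (3 - 4)*81 - 17 = -1*81 - 17 = -81 - 17 = -98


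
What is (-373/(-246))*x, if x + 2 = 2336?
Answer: 145097/41 ≈ 3539.0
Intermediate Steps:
x = 2334 (x = -2 + 2336 = 2334)
(-373/(-246))*x = -373/(-246)*2334 = -373*(-1/246)*2334 = (373/246)*2334 = 145097/41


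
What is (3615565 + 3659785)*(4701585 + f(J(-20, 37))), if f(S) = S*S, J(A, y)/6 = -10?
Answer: 34231867689750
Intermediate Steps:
J(A, y) = -60 (J(A, y) = 6*(-10) = -60)
f(S) = S**2
(3615565 + 3659785)*(4701585 + f(J(-20, 37))) = (3615565 + 3659785)*(4701585 + (-60)**2) = 7275350*(4701585 + 3600) = 7275350*4705185 = 34231867689750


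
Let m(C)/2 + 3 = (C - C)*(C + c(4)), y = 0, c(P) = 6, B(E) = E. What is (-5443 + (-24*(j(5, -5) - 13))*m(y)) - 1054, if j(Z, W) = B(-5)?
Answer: -9089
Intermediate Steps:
j(Z, W) = -5
m(C) = -6 (m(C) = -6 + 2*((C - C)*(C + 6)) = -6 + 2*(0*(6 + C)) = -6 + 2*0 = -6 + 0 = -6)
(-5443 + (-24*(j(5, -5) - 13))*m(y)) - 1054 = (-5443 - 24*(-5 - 13)*(-6)) - 1054 = (-5443 - 24*(-18)*(-6)) - 1054 = (-5443 + 432*(-6)) - 1054 = (-5443 - 2592) - 1054 = -8035 - 1054 = -9089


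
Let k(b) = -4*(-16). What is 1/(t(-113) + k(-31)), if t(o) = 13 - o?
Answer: 1/190 ≈ 0.0052632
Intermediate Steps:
k(b) = 64
1/(t(-113) + k(-31)) = 1/((13 - 1*(-113)) + 64) = 1/((13 + 113) + 64) = 1/(126 + 64) = 1/190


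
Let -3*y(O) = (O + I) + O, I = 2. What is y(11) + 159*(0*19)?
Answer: -8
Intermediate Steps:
y(O) = -2/3 - 2*O/3 (y(O) = -((O + 2) + O)/3 = -((2 + O) + O)/3 = -(2 + 2*O)/3 = -2/3 - 2*O/3)
y(11) + 159*(0*19) = (-2/3 - 2/3*11) + 159*(0*19) = (-2/3 - 22/3) + 159*0 = -8 + 0 = -8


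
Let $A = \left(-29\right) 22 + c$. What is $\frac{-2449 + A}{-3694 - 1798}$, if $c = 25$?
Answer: $\frac{1531}{2746} \approx 0.55754$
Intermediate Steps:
$A = -613$ ($A = \left(-29\right) 22 + 25 = -638 + 25 = -613$)
$\frac{-2449 + A}{-3694 - 1798} = \frac{-2449 - 613}{-3694 - 1798} = - \frac{3062}{-5492} = \left(-3062\right) \left(- \frac{1}{5492}\right) = \frac{1531}{2746}$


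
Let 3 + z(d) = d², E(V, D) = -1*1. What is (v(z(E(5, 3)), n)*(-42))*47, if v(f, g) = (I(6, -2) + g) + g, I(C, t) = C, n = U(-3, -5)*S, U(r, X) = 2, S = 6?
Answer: -59220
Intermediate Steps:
n = 12 (n = 2*6 = 12)
E(V, D) = -1
z(d) = -3 + d²
v(f, g) = 6 + 2*g (v(f, g) = (6 + g) + g = 6 + 2*g)
(v(z(E(5, 3)), n)*(-42))*47 = ((6 + 2*12)*(-42))*47 = ((6 + 24)*(-42))*47 = (30*(-42))*47 = -1260*47 = -59220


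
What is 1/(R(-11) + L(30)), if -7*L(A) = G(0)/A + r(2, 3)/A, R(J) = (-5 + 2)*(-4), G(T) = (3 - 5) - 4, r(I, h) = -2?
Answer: 105/1264 ≈ 0.083070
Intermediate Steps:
G(T) = -6 (G(T) = -2 - 4 = -6)
R(J) = 12 (R(J) = -3*(-4) = 12)
L(A) = 8/(7*A) (L(A) = -(-6/A - 2/A)/7 = -(-8)/(7*A) = 8/(7*A))
1/(R(-11) + L(30)) = 1/(12 + (8/7)/30) = 1/(12 + (8/7)*(1/30)) = 1/(12 + 4/105) = 1/(1264/105) = 105/1264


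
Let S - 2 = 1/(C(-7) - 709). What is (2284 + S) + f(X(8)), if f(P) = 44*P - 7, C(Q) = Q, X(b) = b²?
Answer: 3648019/716 ≈ 5095.0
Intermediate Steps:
f(P) = -7 + 44*P
S = 1431/716 (S = 2 + 1/(-7 - 709) = 2 + 1/(-716) = 2 - 1/716 = 1431/716 ≈ 1.9986)
(2284 + S) + f(X(8)) = (2284 + 1431/716) + (-7 + 44*8²) = 1636775/716 + (-7 + 44*64) = 1636775/716 + (-7 + 2816) = 1636775/716 + 2809 = 3648019/716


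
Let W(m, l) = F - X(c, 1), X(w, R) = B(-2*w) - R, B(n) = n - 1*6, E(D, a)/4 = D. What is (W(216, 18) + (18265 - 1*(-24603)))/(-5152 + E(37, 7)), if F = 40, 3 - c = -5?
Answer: -42931/5004 ≈ -8.5793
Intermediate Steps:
c = 8 (c = 3 - 1*(-5) = 3 + 5 = 8)
E(D, a) = 4*D
B(n) = -6 + n (B(n) = n - 6 = -6 + n)
X(w, R) = -6 - R - 2*w (X(w, R) = (-6 - 2*w) - R = -6 - R - 2*w)
W(m, l) = 63 (W(m, l) = 40 - (-6 - 1*1 - 2*8) = 40 - (-6 - 1 - 16) = 40 - 1*(-23) = 40 + 23 = 63)
(W(216, 18) + (18265 - 1*(-24603)))/(-5152 + E(37, 7)) = (63 + (18265 - 1*(-24603)))/(-5152 + 4*37) = (63 + (18265 + 24603))/(-5152 + 148) = (63 + 42868)/(-5004) = 42931*(-1/5004) = -42931/5004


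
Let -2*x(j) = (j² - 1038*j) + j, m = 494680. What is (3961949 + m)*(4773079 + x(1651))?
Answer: 19012968685638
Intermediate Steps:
x(j) = -j²/2 + 1037*j/2 (x(j) = -((j² - 1038*j) + j)/2 = -(j² - 1037*j)/2 = -j²/2 + 1037*j/2)
(3961949 + m)*(4773079 + x(1651)) = (3961949 + 494680)*(4773079 + (½)*1651*(1037 - 1*1651)) = 4456629*(4773079 + (½)*1651*(1037 - 1651)) = 4456629*(4773079 + (½)*1651*(-614)) = 4456629*(4773079 - 506857) = 4456629*4266222 = 19012968685638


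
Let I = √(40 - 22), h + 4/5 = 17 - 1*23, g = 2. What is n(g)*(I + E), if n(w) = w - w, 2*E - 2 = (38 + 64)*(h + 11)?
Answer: 0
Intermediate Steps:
h = -34/5 (h = -⅘ + (17 - 1*23) = -⅘ + (17 - 23) = -⅘ - 6 = -34/5 ≈ -6.8000)
E = 1076/5 (E = 1 + ((38 + 64)*(-34/5 + 11))/2 = 1 + (102*(21/5))/2 = 1 + (½)*(2142/5) = 1 + 1071/5 = 1076/5 ≈ 215.20)
I = 3*√2 (I = √18 = 3*√2 ≈ 4.2426)
n(w) = 0
n(g)*(I + E) = 0*(3*√2 + 1076/5) = 0*(1076/5 + 3*√2) = 0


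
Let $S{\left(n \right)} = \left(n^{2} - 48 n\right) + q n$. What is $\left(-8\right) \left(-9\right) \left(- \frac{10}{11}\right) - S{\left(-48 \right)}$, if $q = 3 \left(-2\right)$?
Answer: $- \frac{54576}{11} \approx -4961.5$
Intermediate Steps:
$q = -6$
$S{\left(n \right)} = n^{2} - 54 n$ ($S{\left(n \right)} = \left(n^{2} - 48 n\right) - 6 n = n^{2} - 54 n$)
$\left(-8\right) \left(-9\right) \left(- \frac{10}{11}\right) - S{\left(-48 \right)} = \left(-8\right) \left(-9\right) \left(- \frac{10}{11}\right) - - 48 \left(-54 - 48\right) = 72 \left(\left(-10\right) \frac{1}{11}\right) - \left(-48\right) \left(-102\right) = 72 \left(- \frac{10}{11}\right) - 4896 = - \frac{720}{11} - 4896 = - \frac{54576}{11}$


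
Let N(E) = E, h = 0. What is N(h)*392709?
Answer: 0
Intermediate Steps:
N(h)*392709 = 0*392709 = 0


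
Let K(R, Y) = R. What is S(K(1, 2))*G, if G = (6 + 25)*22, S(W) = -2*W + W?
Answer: -682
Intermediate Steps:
S(W) = -W
G = 682 (G = 31*22 = 682)
S(K(1, 2))*G = -1*1*682 = -1*682 = -682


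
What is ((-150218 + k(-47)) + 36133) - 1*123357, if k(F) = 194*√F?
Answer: -237442 + 194*I*√47 ≈ -2.3744e+5 + 1330.0*I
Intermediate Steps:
((-150218 + k(-47)) + 36133) - 1*123357 = ((-150218 + 194*√(-47)) + 36133) - 1*123357 = ((-150218 + 194*(I*√47)) + 36133) - 123357 = ((-150218 + 194*I*√47) + 36133) - 123357 = (-114085 + 194*I*√47) - 123357 = -237442 + 194*I*√47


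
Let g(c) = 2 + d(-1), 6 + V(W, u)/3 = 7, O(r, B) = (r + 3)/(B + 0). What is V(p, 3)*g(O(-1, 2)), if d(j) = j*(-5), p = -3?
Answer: 21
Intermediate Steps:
O(r, B) = (3 + r)/B
d(j) = -5*j
V(W, u) = 3 (V(W, u) = -18 + 3*7 = -18 + 21 = 3)
g(c) = 7 (g(c) = 2 - 5*(-1) = 2 + 5 = 7)
V(p, 3)*g(O(-1, 2)) = 3*7 = 21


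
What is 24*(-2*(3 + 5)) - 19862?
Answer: -20246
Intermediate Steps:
24*(-2*(3 + 5)) - 19862 = 24*(-2*8) - 19862 = 24*(-16) - 19862 = -384 - 19862 = -20246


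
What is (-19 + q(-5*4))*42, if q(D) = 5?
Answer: -588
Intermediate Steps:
(-19 + q(-5*4))*42 = (-19 + 5)*42 = -14*42 = -588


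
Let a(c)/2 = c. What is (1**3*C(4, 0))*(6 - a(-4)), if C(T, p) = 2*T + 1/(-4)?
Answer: 217/2 ≈ 108.50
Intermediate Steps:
a(c) = 2*c
C(T, p) = -1/4 + 2*T (C(T, p) = 2*T + 1*(-1/4) = 2*T - 1/4 = -1/4 + 2*T)
(1**3*C(4, 0))*(6 - a(-4)) = (1**3*(-1/4 + 2*4))*(6 - 2*(-4)) = (1*(-1/4 + 8))*(6 - 1*(-8)) = (1*(31/4))*(6 + 8) = (31/4)*14 = 217/2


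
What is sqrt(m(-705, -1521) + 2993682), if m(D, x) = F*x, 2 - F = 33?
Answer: sqrt(3040833) ≈ 1743.8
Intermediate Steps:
F = -31 (F = 2 - 1*33 = 2 - 33 = -31)
m(D, x) = -31*x
sqrt(m(-705, -1521) + 2993682) = sqrt(-31*(-1521) + 2993682) = sqrt(47151 + 2993682) = sqrt(3040833)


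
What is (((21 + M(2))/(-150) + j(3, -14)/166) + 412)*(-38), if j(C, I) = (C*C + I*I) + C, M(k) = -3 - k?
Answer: -97729768/6225 ≈ -15700.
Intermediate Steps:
j(C, I) = C + C**2 + I**2 (j(C, I) = (C**2 + I**2) + C = C + C**2 + I**2)
(((21 + M(2))/(-150) + j(3, -14)/166) + 412)*(-38) = (((21 + (-3 - 1*2))/(-150) + (3 + 3**2 + (-14)**2)/166) + 412)*(-38) = (((21 + (-3 - 2))*(-1/150) + (3 + 9 + 196)*(1/166)) + 412)*(-38) = (((21 - 5)*(-1/150) + 208*(1/166)) + 412)*(-38) = ((16*(-1/150) + 104/83) + 412)*(-38) = ((-8/75 + 104/83) + 412)*(-38) = (7136/6225 + 412)*(-38) = (2571836/6225)*(-38) = -97729768/6225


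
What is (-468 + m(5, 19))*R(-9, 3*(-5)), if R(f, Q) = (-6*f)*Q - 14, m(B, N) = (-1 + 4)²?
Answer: 378216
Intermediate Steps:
m(B, N) = 9 (m(B, N) = 3² = 9)
R(f, Q) = -14 - 6*Q*f (R(f, Q) = -6*Q*f - 14 = -14 - 6*Q*f)
(-468 + m(5, 19))*R(-9, 3*(-5)) = (-468 + 9)*(-14 - 6*3*(-5)*(-9)) = -459*(-14 - 6*(-15)*(-9)) = -459*(-14 - 810) = -459*(-824) = 378216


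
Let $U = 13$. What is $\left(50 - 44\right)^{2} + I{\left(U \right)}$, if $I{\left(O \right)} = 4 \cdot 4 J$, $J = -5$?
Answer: $-44$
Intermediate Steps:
$I{\left(O \right)} = -80$ ($I{\left(O \right)} = 4 \cdot 4 \left(-5\right) = 16 \left(-5\right) = -80$)
$\left(50 - 44\right)^{2} + I{\left(U \right)} = \left(50 - 44\right)^{2} - 80 = 6^{2} - 80 = 36 - 80 = -44$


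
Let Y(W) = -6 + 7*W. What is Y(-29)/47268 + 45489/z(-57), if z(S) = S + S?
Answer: -358366313/898092 ≈ -399.03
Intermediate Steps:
z(S) = 2*S
Y(-29)/47268 + 45489/z(-57) = (-6 + 7*(-29))/47268 + 45489/((2*(-57))) = (-6 - 203)*(1/47268) + 45489/(-114) = -209*1/47268 + 45489*(-1/114) = -209/47268 - 15163/38 = -358366313/898092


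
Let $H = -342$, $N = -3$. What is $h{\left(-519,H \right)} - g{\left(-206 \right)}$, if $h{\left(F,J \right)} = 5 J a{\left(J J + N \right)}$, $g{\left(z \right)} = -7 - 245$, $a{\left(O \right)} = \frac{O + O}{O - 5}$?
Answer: $- \frac{92633427}{29239} \approx -3168.1$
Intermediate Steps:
$a{\left(O \right)} = \frac{2 O}{-5 + O}$
$g{\left(z \right)} = -252$ ($g{\left(z \right)} = -7 - 245 = -252$)
$h{\left(F,J \right)} = \frac{10 J \left(-3 + J^{2}\right)}{-8 + J^{2}}$ ($h{\left(F,J \right)} = 5 J \frac{2 \left(J J - 3\right)}{-5 + \left(J J - 3\right)} = 5 J \frac{2 \left(J^{2} - 3\right)}{-5 + \left(J^{2} - 3\right)} = 5 J \frac{2 \left(-3 + J^{2}\right)}{-5 + \left(-3 + J^{2}\right)} = 5 J \frac{2 \left(-3 + J^{2}\right)}{-8 + J^{2}} = \frac{10 J \left(-3 + J^{2}\right)}{-8 + J^{2}}$)
$h{\left(-519,H \right)} - g{\left(-206 \right)} = 10 \left(-342\right) \frac{1}{-8 + \left(-342\right)^{2}} \left(-3 + \left(-342\right)^{2}\right) - -252 = 10 \left(-342\right) \frac{1}{-8 + 116964} \left(-3 + 116964\right) + 252 = 10 \left(-342\right) \frac{1}{116956} \cdot 116961 + 252 = - \frac{100001655}{29239} + 252 = - \frac{92633427}{29239}$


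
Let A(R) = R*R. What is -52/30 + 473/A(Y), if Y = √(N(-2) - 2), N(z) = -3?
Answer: -289/3 ≈ -96.333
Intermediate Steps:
Y = I*√5 (Y = √(-3 - 2) = √(-5) = I*√5 ≈ 2.2361*I)
A(R) = R²
-52/30 + 473/A(Y) = -52/30 + 473/((I*√5)²) = -52*1/30 + 473/(-5) = -26/15 + 473*(-⅕) = -26/15 - 473/5 = -289/3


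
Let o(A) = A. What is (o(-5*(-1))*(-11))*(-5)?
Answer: 275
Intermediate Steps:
(o(-5*(-1))*(-11))*(-5) = (-5*(-1)*(-11))*(-5) = (5*(-11))*(-5) = -55*(-5) = 275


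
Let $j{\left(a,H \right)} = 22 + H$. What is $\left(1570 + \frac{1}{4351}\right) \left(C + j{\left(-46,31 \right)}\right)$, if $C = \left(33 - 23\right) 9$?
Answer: $\frac{976843153}{4351} \approx 2.2451 \cdot 10^{5}$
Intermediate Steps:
$C = 90$ ($C = 10 \cdot 9 = 90$)
$\left(1570 + \frac{1}{4351}\right) \left(C + j{\left(-46,31 \right)}\right) = \left(1570 + \frac{1}{4351}\right) \left(90 + \left(22 + 31\right)\right) = \left(1570 + \frac{1}{4351}\right) \left(90 + 53\right) = \frac{6831071}{4351} \cdot 143 = \frac{976843153}{4351}$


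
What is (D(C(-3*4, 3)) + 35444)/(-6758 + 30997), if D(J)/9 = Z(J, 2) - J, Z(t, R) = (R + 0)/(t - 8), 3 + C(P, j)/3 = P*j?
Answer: 4562107/3029875 ≈ 1.5057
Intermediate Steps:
C(P, j) = -9 + 3*P*j (C(P, j) = -9 + 3*(P*j) = -9 + 3*P*j)
Z(t, R) = R/(-8 + t)
D(J) = -9*J + 18/(-8 + J) (D(J) = 9*(2/(-8 + J) - J) = 9*(-J + 2/(-8 + J)) = -9*J + 18/(-8 + J))
(D(C(-3*4, 3)) + 35444)/(-6758 + 30997) = (9*(2 - (-9 + 3*(-3*4)*3)*(-8 + (-9 + 3*(-3*4)*3)))/(-8 + (-9 + 3*(-3*4)*3)) + 35444)/(-6758 + 30997) = (9*(2 - (-9 + 3*(-12)*3)*(-8 + (-9 + 3*(-12)*3)))/(-8 + (-9 + 3*(-12)*3)) + 35444)/24239 = (9*(2 - (-9 - 108)*(-8 + (-9 - 108)))/(-8 + (-9 - 108)) + 35444)*(1/24239) = (9*(2 - 1*(-117)*(-8 - 117))/(-8 - 117) + 35444)*(1/24239) = (9*(2 - 1*(-117)*(-125))/(-125) + 35444)*(1/24239) = (9*(-1/125)*(2 - 14625) + 35444)*(1/24239) = (9*(-1/125)*(-14623) + 35444)*(1/24239) = (131607/125 + 35444)*(1/24239) = (4562107/125)*(1/24239) = 4562107/3029875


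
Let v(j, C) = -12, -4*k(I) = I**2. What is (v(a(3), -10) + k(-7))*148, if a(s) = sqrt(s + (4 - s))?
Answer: -3589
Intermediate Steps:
a(s) = 2 (a(s) = sqrt(4) = 2)
k(I) = -I**2/4
(v(a(3), -10) + k(-7))*148 = (-12 - 1/4*(-7)**2)*148 = (-12 - 1/4*49)*148 = (-12 - 49/4)*148 = -97/4*148 = -3589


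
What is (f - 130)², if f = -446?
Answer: 331776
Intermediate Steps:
(f - 130)² = (-446 - 130)² = (-576)² = 331776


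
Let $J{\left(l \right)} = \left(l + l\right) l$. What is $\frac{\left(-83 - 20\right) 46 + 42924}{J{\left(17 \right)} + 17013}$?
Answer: $\frac{38186}{17591} \approx 2.1708$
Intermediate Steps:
$J{\left(l \right)} = 2 l^{2}$ ($J{\left(l \right)} = 2 l l = 2 l^{2}$)
$\frac{\left(-83 - 20\right) 46 + 42924}{J{\left(17 \right)} + 17013} = \frac{\left(-83 - 20\right) 46 + 42924}{2 \cdot 17^{2} + 17013} = \frac{\left(-103\right) 46 + 42924}{2 \cdot 289 + 17013} = \frac{-4738 + 42924}{578 + 17013} = \frac{38186}{17591}$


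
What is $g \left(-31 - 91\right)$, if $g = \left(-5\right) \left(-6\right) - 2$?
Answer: $-3416$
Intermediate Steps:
$g = 28$ ($g = 30 - 2 = 28$)
$g \left(-31 - 91\right) = 28 \left(-31 - 91\right) = 28 \left(-122\right) = -3416$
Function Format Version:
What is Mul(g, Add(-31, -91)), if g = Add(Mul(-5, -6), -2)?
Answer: -3416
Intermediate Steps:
g = 28 (g = Add(30, -2) = 28)
Mul(g, Add(-31, -91)) = Mul(28, Add(-31, -91)) = Mul(28, -122) = -3416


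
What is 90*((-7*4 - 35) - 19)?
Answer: -7380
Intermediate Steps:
90*((-7*4 - 35) - 19) = 90*((-28 - 35) - 19) = 90*(-63 - 19) = 90*(-82) = -7380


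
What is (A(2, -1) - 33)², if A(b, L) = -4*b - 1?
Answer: 1764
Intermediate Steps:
A(b, L) = -1 - 4*b
(A(2, -1) - 33)² = ((-1 - 4*2) - 33)² = ((-1 - 8) - 33)² = (-9 - 33)² = (-42)² = 1764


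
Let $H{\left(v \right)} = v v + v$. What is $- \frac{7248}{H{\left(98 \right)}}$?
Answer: $- \frac{1208}{1617} \approx -0.74706$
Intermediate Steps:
$H{\left(v \right)} = v + v^{2}$ ($H{\left(v \right)} = v^{2} + v = v + v^{2}$)
$- \frac{7248}{H{\left(98 \right)}} = - \frac{7248}{98 \left(1 + 98\right)} = - \frac{7248}{98 \cdot 99} = - \frac{7248}{9702} = \left(-7248\right) \frac{1}{9702} = - \frac{1208}{1617}$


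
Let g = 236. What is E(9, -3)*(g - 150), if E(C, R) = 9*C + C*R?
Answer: 4644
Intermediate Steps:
E(9, -3)*(g - 150) = (9*(9 - 3))*(236 - 150) = (9*6)*86 = 54*86 = 4644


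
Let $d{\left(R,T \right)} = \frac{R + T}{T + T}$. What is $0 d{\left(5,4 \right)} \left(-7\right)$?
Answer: $0$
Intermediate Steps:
$d{\left(R,T \right)} = \frac{R + T}{2 T}$
$0 d{\left(5,4 \right)} \left(-7\right) = 0 \frac{5 + 4}{2 \cdot 4} \left(-7\right) = 0 \cdot \frac{1}{2} \cdot \frac{1}{4} \cdot 9 \left(-7\right) = 0 \cdot \frac{9}{8} \left(-7\right) = 0 \left(-7\right) = 0$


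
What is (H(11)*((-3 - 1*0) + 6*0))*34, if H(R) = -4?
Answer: 408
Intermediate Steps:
(H(11)*((-3 - 1*0) + 6*0))*34 = -4*((-3 - 1*0) + 6*0)*34 = -4*((-3 + 0) + 0)*34 = -4*(-3 + 0)*34 = -4*(-3)*34 = 12*34 = 408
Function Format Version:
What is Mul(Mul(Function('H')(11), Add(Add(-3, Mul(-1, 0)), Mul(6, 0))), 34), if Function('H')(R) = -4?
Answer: 408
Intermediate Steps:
Mul(Mul(Function('H')(11), Add(Add(-3, Mul(-1, 0)), Mul(6, 0))), 34) = Mul(Mul(-4, Add(Add(-3, Mul(-1, 0)), Mul(6, 0))), 34) = Mul(Mul(-4, Add(Add(-3, 0), 0)), 34) = Mul(Mul(-4, Add(-3, 0)), 34) = Mul(Mul(-4, -3), 34) = Mul(12, 34) = 408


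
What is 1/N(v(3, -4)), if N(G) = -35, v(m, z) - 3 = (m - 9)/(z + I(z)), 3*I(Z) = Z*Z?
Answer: -1/35 ≈ -0.028571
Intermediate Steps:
I(Z) = Z**2/3 (I(Z) = (Z*Z)/3 = Z**2/3)
v(m, z) = 3 + (-9 + m)/(z + z**2/3) (v(m, z) = 3 + (m - 9)/(z + z**2/3) = 3 + (-9 + m)/(z + z**2/3))
1/N(v(3, -4)) = 1/(-35) = -1/35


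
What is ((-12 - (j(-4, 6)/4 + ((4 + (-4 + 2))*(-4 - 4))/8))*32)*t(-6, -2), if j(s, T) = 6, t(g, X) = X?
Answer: 736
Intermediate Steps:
((-12 - (j(-4, 6)/4 + ((4 + (-4 + 2))*(-4 - 4))/8))*32)*t(-6, -2) = ((-12 - (6/4 + ((4 + (-4 + 2))*(-4 - 4))/8))*32)*(-2) = ((-12 - (6*(1/4) + ((4 - 2)*(-8))*(1/8)))*32)*(-2) = ((-12 - (3/2 + (2*(-8))*(1/8)))*32)*(-2) = ((-12 - (3/2 - 16*1/8))*32)*(-2) = ((-12 - (3/2 - 2))*32)*(-2) = ((-12 - 1*(-1/2))*32)*(-2) = ((-12 + 1/2)*32)*(-2) = -23/2*32*(-2) = -368*(-2) = 736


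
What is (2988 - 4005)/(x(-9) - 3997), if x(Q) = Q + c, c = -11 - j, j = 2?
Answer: 1017/4019 ≈ 0.25305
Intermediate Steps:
c = -13 (c = -11 - 1*2 = -11 - 2 = -13)
x(Q) = -13 + Q (x(Q) = Q - 13 = -13 + Q)
(2988 - 4005)/(x(-9) - 3997) = (2988 - 4005)/((-13 - 9) - 3997) = -1017/(-22 - 3997) = -1017/(-4019) = -1017*(-1/4019) = 1017/4019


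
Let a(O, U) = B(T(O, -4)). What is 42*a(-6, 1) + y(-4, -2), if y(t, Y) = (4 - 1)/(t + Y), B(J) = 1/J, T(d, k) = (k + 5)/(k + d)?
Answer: -841/2 ≈ -420.50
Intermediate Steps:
T(d, k) = (5 + k)/(d + k)
B(J) = 1/J
a(O, U) = -4 + O (a(O, U) = 1/((5 - 4)/(O - 4)) = 1/(1/(-4 + O)) = -4 + O)
y(t, Y) = 3/(Y + t)
42*a(-6, 1) + y(-4, -2) = 42*(-4 - 6) + 3/(-2 - 4) = 42*(-10) + 3/(-6) = -420 + 3*(-⅙) = -420 - ½ = -841/2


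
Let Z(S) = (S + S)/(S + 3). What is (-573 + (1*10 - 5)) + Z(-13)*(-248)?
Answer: -6064/5 ≈ -1212.8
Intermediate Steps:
Z(S) = 2*S/(3 + S) (Z(S) = (2*S)/(3 + S) = 2*S/(3 + S))
(-573 + (1*10 - 5)) + Z(-13)*(-248) = (-573 + (1*10 - 5)) + (2*(-13)/(3 - 13))*(-248) = (-573 + (10 - 5)) + (2*(-13)/(-10))*(-248) = (-573 + 5) + (2*(-13)*(-⅒))*(-248) = -568 + (13/5)*(-248) = -568 - 3224/5 = -6064/5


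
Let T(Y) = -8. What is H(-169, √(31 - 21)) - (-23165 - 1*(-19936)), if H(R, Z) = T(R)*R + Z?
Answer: 4581 + √10 ≈ 4584.2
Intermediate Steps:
H(R, Z) = Z - 8*R (H(R, Z) = -8*R + Z = Z - 8*R)
H(-169, √(31 - 21)) - (-23165 - 1*(-19936)) = (√(31 - 21) - 8*(-169)) - (-23165 - 1*(-19936)) = (√10 + 1352) - (-23165 + 19936) = (1352 + √10) - 1*(-3229) = (1352 + √10) + 3229 = 4581 + √10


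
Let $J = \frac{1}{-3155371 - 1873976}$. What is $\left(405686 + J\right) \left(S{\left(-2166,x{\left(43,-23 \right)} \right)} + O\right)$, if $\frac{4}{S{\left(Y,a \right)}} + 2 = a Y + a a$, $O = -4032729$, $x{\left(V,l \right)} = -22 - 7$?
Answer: $- \frac{523744574178785017271353}{320133024591} \approx -1.636 \cdot 10^{12}$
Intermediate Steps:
$x{\left(V,l \right)} = -29$
$J = - \frac{1}{5029347}$ ($J = \frac{1}{-5029347} = - \frac{1}{5029347} \approx -1.9883 \cdot 10^{-7}$)
$S{\left(Y,a \right)} = \frac{4}{-2 + a^{2} + Y a}$ ($S{\left(Y,a \right)} = \frac{4}{-2 + \left(a Y + a a\right)} = \frac{4}{-2 + \left(Y a + a^{2}\right)} = \frac{4}{-2 + \left(a^{2} + Y a\right)} = \frac{4}{-2 + a^{2} + Y a}$)
$\left(405686 + J\right) \left(S{\left(-2166,x{\left(43,-23 \right)} \right)} + O\right) = \left(405686 - \frac{1}{5029347}\right) \left(\frac{4}{-2 + \left(-29\right)^{2} - -62814} - 4032729\right) = \frac{2040335667041 \left(\frac{4}{-2 + 841 + 62814} - 4032729\right)}{5029347} = \frac{2040335667041 \left(\frac{4}{63653} - 4032729\right)}{5029347} = \frac{2040335667041}{5029347} \left(- \frac{256695299033}{63653}\right) = - \frac{523744574178785017271353}{320133024591}$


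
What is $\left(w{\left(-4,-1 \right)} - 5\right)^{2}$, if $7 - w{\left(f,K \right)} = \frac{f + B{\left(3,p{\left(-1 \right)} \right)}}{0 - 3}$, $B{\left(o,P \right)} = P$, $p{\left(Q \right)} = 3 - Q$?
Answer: $4$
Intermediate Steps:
$w{\left(f,K \right)} = \frac{25}{3} + \frac{f}{3}$ ($w{\left(f,K \right)} = 7 - \frac{f + \left(3 - -1\right)}{0 - 3} = 7 - \frac{f + \left(3 + 1\right)}{-3} = 7 - \left(f + 4\right) \left(- \frac{1}{3}\right) = 7 - \left(4 + f\right) \left(- \frac{1}{3}\right) = 7 - \left(- \frac{4}{3} - \frac{f}{3}\right) = 7 + \left(\frac{4}{3} + \frac{f}{3}\right) = \frac{25}{3} + \frac{f}{3}$)
$\left(w{\left(-4,-1 \right)} - 5\right)^{2} = \left(\left(\frac{25}{3} + \frac{1}{3} \left(-4\right)\right) - 5\right)^{2} = \left(\left(\frac{25}{3} - \frac{4}{3}\right) - 5\right)^{2} = \left(7 - 5\right)^{2} = 2^{2} = 4$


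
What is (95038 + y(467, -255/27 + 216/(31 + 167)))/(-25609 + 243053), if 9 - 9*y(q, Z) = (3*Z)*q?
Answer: 7153198/16145217 ≈ 0.44305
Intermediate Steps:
y(q, Z) = 1 - Z*q/3 (y(q, Z) = 1 - 3*Z*q/9 = 1 - Z*q/3)
(95038 + y(467, -255/27 + 216/(31 + 167)))/(-25609 + 243053) = (95038 + (1 - ⅓*(-255/27 + 216/(31 + 167))*467))/(-25609 + 243053) = (95038 + (1 - ⅓*(-255*1/27 + 216/198)*467))/217444 = (95038 + (1 - ⅓*(-85/9 + 216*(1/198))*467))*(1/217444) = (95038 + (1 - ⅓*(-85/9 + 12/11)*467))*(1/217444) = (95038 + (1 - ⅓*(-827/99)*467))*(1/217444) = (95038 + (1 + 386209/297))*(1/217444) = (95038 + 386506/297)*(1/217444) = (28612792/297)*(1/217444) = 7153198/16145217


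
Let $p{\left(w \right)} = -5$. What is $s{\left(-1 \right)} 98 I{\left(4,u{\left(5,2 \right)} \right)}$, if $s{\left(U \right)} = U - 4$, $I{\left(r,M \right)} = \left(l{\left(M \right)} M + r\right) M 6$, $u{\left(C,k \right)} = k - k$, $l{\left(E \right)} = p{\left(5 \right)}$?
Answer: $0$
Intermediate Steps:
$l{\left(E \right)} = -5$
$u{\left(C,k \right)} = 0$
$I{\left(r,M \right)} = 6 M \left(r - 5 M\right)$ ($I{\left(r,M \right)} = \left(- 5 M + r\right) M 6 = \left(r - 5 M\right) M 6 = M \left(r - 5 M\right) 6 = 6 M \left(r - 5 M\right)$)
$s{\left(U \right)} = -4 + U$
$s{\left(-1 \right)} 98 I{\left(4,u{\left(5,2 \right)} \right)} = \left(-4 - 1\right) 98 \cdot 6 \cdot 0 \left(4 - 0\right) = \left(-5\right) 98 \cdot 6 \cdot 0 \left(4 + 0\right) = - 490 \cdot 6 \cdot 0 \cdot 4 = \left(-490\right) 0 = 0$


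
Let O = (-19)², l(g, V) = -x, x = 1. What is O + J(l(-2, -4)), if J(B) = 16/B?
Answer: 345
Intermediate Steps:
l(g, V) = -1 (l(g, V) = -1*1 = -1)
O = 361
O + J(l(-2, -4)) = 361 + 16/(-1) = 361 + 16*(-1) = 361 - 16 = 345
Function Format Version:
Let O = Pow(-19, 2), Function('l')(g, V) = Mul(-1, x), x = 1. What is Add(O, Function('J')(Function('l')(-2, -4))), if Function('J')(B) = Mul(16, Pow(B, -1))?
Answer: 345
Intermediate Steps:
Function('l')(g, V) = -1 (Function('l')(g, V) = Mul(-1, 1) = -1)
O = 361
Add(O, Function('J')(Function('l')(-2, -4))) = Add(361, Mul(16, Pow(-1, -1))) = Add(361, Mul(16, -1)) = Add(361, -16) = 345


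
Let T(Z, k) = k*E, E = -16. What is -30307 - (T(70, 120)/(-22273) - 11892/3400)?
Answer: -573709053721/18932050 ≈ -30304.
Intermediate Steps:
T(Z, k) = -16*k (T(Z, k) = k*(-16) = -16*k)
-30307 - (T(70, 120)/(-22273) - 11892/3400) = -30307 - (-16*120/(-22273) - 11892/3400) = -30307 - (-1920*(-1/22273) - 11892*1/3400) = -30307 - (1920/22273 - 2973/850) = -30307 - 1*(-64585629/18932050) = -30307 + 64585629/18932050 = -573709053721/18932050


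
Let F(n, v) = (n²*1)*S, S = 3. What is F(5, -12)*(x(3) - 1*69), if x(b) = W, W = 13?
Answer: -4200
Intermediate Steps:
x(b) = 13
F(n, v) = 3*n² (F(n, v) = (n²*1)*3 = n²*3 = 3*n²)
F(5, -12)*(x(3) - 1*69) = (3*5²)*(13 - 1*69) = (3*25)*(13 - 69) = 75*(-56) = -4200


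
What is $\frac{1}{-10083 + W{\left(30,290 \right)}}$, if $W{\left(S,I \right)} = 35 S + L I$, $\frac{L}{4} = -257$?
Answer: $- \frac{1}{307153} \approx -3.2557 \cdot 10^{-6}$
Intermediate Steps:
$L = -1028$ ($L = 4 \left(-257\right) = -1028$)
$W{\left(S,I \right)} = - 1028 I + 35 S$ ($W{\left(S,I \right)} = 35 S - 1028 I = - 1028 I + 35 S$)
$\frac{1}{-10083 + W{\left(30,290 \right)}} = \frac{1}{-10083 + \left(\left(-1028\right) 290 + 35 \cdot 30\right)} = \frac{1}{-10083 + \left(-298120 + 1050\right)} = \frac{1}{-10083 - 297070} = \frac{1}{-307153} = - \frac{1}{307153}$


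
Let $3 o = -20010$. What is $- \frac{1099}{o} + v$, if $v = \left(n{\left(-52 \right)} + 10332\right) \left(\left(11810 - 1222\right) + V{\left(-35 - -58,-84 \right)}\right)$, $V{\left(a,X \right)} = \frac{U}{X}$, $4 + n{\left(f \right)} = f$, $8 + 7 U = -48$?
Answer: $\frac{2177153369297}{20010} \approx 1.088 \cdot 10^{8}$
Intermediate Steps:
$U = -8$ ($U = - \frac{8}{7} + \frac{1}{7} \left(-48\right) = - \frac{8}{7} - \frac{48}{7} = -8$)
$o = -6670$ ($o = \frac{1}{3} \left(-20010\right) = -6670$)
$n{\left(f \right)} = -4 + f$
$V{\left(a,X \right)} = - \frac{8}{X}$
$v = \frac{326409800}{3}$ ($v = \left(\left(-4 - 52\right) + 10332\right) \left(\left(11810 - 1222\right) - \frac{8}{-84}\right) = \left(-56 + 10332\right) \left(\left(11810 - 1222\right) - - \frac{2}{21}\right) = 10276 \left(10588 + \frac{2}{21}\right) = 10276 \cdot \frac{222350}{21} = \frac{326409800}{3} \approx 1.088 \cdot 10^{8}$)
$- \frac{1099}{o} + v = - \frac{1099}{-6670} + \frac{326409800}{3} = \left(-1099\right) \left(- \frac{1}{6670}\right) + \frac{326409800}{3} = \frac{1099}{6670} + \frac{326409800}{3} = \frac{2177153369297}{20010}$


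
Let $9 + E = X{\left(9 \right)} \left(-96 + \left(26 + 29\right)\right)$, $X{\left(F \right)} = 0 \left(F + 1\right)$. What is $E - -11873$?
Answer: $11864$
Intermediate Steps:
$X{\left(F \right)} = 0$ ($X{\left(F \right)} = 0 \left(1 + F\right) = 0$)
$E = -9$ ($E = -9 + 0 \left(-96 + \left(26 + 29\right)\right) = -9 + 0 \left(-96 + 55\right) = -9 + 0 \left(-41\right) = -9 + 0 = -9$)
$E - -11873 = -9 - -11873 = -9 + \left(-12899 + 24772\right) = -9 + 11873 = 11864$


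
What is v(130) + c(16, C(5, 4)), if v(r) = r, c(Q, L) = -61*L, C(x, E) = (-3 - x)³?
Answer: 31362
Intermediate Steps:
v(130) + c(16, C(5, 4)) = 130 - (-61)*(3 + 5)³ = 130 - (-61)*8³ = 130 - (-61)*512 = 130 - 61*(-512) = 130 + 31232 = 31362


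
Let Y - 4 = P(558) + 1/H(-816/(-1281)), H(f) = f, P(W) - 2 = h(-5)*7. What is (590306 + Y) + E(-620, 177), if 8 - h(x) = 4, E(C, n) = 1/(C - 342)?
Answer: 77235568131/130832 ≈ 5.9034e+5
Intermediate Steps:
E(C, n) = 1/(-342 + C)
h(x) = 4 (h(x) = 8 - 1*4 = 8 - 4 = 4)
P(W) = 30 (P(W) = 2 + 4*7 = 2 + 28 = 30)
Y = 9675/272 (Y = 4 + (30 + 1/(-816/(-1281))) = 4 + (30 + 1/(-816*(-1/1281))) = 4 + (30 + 1/(272/427)) = 4 + (30 + 427/272) = 4 + 8587/272 = 9675/272 ≈ 35.570)
(590306 + Y) + E(-620, 177) = (590306 + 9675/272) + 1/(-342 - 620) = 160572907/272 + 1/(-962) = 160572907/272 - 1/962 = 77235568131/130832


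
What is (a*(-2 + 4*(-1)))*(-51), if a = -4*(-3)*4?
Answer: 14688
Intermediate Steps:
a = 48 (a = 12*4 = 48)
(a*(-2 + 4*(-1)))*(-51) = (48*(-2 + 4*(-1)))*(-51) = (48*(-2 - 4))*(-51) = (48*(-6))*(-51) = -288*(-51) = 14688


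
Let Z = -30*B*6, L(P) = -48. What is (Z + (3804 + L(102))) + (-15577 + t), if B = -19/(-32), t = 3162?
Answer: -70127/8 ≈ -8765.9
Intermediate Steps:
B = 19/32 (B = -19*(-1/32) = 19/32 ≈ 0.59375)
Z = -855/8 (Z = -30*19/32*6 = -285/16*6 = -855/8 ≈ -106.88)
(Z + (3804 + L(102))) + (-15577 + t) = (-855/8 + (3804 - 48)) + (-15577 + 3162) = (-855/8 + 3756) - 12415 = 29193/8 - 12415 = -70127/8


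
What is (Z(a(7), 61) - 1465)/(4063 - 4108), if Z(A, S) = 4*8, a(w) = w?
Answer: 1433/45 ≈ 31.844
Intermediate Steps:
Z(A, S) = 32
(Z(a(7), 61) - 1465)/(4063 - 4108) = (32 - 1465)/(4063 - 4108) = -1433/(-45) = -1433*(-1/45) = 1433/45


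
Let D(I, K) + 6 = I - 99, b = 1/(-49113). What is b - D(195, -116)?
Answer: -4420171/49113 ≈ -90.000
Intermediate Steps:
b = -1/49113 ≈ -2.0361e-5
D(I, K) = -105 + I (D(I, K) = -6 + (I - 99) = -6 + (-99 + I) = -105 + I)
b - D(195, -116) = -1/49113 - (-105 + 195) = -1/49113 - 1*90 = -1/49113 - 90 = -4420171/49113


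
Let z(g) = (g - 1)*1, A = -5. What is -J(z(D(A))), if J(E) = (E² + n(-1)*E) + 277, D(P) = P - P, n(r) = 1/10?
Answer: -2779/10 ≈ -277.90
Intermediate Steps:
n(r) = ⅒
D(P) = 0
z(g) = -1 + g (z(g) = (-1 + g)*1 = -1 + g)
J(E) = 277 + E² + E/10 (J(E) = (E² + E/10) + 277 = 277 + E² + E/10)
-J(z(D(A))) = -(277 + (-1 + 0)² + (-1 + 0)/10) = -(277 + (-1)² + (⅒)*(-1)) = -(277 + 1 - ⅒) = -1*2779/10 = -2779/10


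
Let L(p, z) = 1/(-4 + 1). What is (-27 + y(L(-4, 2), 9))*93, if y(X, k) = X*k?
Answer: -2790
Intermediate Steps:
L(p, z) = -⅓ (L(p, z) = 1/(-3) = -⅓)
(-27 + y(L(-4, 2), 9))*93 = (-27 - ⅓*9)*93 = (-27 - 3)*93 = -30*93 = -2790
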